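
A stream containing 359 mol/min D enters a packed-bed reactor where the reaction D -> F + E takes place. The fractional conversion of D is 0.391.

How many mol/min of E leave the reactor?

D reacted = 0.391 × 359 = 140.4 mol/min; ν_D = −1, so ξ = 140.4/1 = 140.4 mol/min.
Outlet amounts (n = n₀ + ν ξ):
  D: 359 − 1(140.4) = 218.6
  F: 0 + 1(140.4) = 140.4
  E: 0 + 1(140.4) = 140.4

140 mol/min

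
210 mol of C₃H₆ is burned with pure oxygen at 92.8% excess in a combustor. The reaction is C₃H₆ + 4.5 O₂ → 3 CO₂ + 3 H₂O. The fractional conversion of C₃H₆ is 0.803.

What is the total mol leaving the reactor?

2120 mol

Stoichiometric O₂ = 4.5 × 210 = 945 mol; O₂ fed = 945 × 1.928 = 1822 mol.
Fuel reacted = 0.803 × 210 → ξ = 168.6 mol.
Outlet (n = n₀ + ν ξ):
  C₃H₆: 210 − 1(168.6) = 41.37
  O₂: 1822 − 4.5(168.6) = 1063
  CO₂: 0 + 3(168.6) = 505.9
  H₂O: 0 + 3(168.6) = 505.9
Total out = 41.37 + 1063 + 505.9 + 505.9 = 2116 mol.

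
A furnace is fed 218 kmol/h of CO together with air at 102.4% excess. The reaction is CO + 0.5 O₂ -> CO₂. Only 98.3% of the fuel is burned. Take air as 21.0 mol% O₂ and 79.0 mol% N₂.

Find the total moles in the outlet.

Stoichiometric O₂ = 0.5 × 218 = 109 kmol/h; O₂ fed = 109 × 2.024 = 220.6 kmol/h.
N₂ fed = 220.6 × 79/21 = 829.9 kmol/h.
Fuel reacted = 0.983 × 218 → ξ = 214.3 kmol/h.
Outlet (n = n₀ + ν ξ):
  CO: 218 − 1(214.3) = 3.706
  O₂: 220.6 − 0.5(214.3) = 113.5
  N₂: 829.9 (inert)
  CO₂: 0 + 1(214.3) = 214.3
Total out = 3.706 + 113.5 + 829.9 + 214.3 = 1161 kmol/h.

1160 kmol/h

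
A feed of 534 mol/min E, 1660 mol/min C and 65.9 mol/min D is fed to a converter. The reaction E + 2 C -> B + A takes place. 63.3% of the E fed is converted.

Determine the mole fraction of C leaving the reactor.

E reacted = 0.633 × 534 = 338 mol/min; ν_E = −1, so ξ = 338/1 = 338 mol/min.
Outlet amounts (n = n₀ + ν ξ):
  E: 534 − 1(338) = 196
  C: 1660 − 2(338) = 984
  B: 0 + 1(338) = 338
  A: 0 + 1(338) = 338
  D: 65.9 (inert)
Total out = 1922 mol/min; y_C = 984 / 1922 = 0.512.

0.512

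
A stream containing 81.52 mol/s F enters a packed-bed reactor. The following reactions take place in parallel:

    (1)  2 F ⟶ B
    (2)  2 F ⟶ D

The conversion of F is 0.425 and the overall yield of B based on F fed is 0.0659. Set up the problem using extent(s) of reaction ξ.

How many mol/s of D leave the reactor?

Yield of B: 1ξ₁ / 81.52 = 0.0659 → ξ₁ = 5.372 mol/s.
Conversion of F: 2ξ₁ + 2ξ₂ = 0.425 × 81.52 = 34.65 → ξ₂ = 11.95 mol/s.
Outlet amounts (n = n₀ + Σ ν·ξ):
  F: 81.52 − 2(5.372) − 2(11.95) = 46.87
  B: 0 + 1(5.372) = 5.372
  D: 0 + 1(11.95) = 11.95

12 mol/s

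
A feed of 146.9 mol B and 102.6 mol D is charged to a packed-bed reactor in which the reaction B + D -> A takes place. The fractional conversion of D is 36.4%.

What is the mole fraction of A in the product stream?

0.176

D reacted = 0.364 × 102.6 = 37.35 mol; ν_D = −1, so ξ = 37.35/1 = 37.35 mol.
Outlet amounts (n = n₀ + ν ξ):
  B: 146.9 − 1(37.35) = 109.6
  D: 102.6 − 1(37.35) = 65.25
  A: 0 + 1(37.35) = 37.35
Total out = 212.2 mol; y_A = 37.35 / 212.2 = 0.176.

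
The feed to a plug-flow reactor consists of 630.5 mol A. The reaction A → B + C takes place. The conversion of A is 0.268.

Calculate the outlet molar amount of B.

169 mol

A reacted = 0.268 × 630.5 = 169 mol; ν_A = −1, so ξ = 169/1 = 169 mol.
Outlet amounts (n = n₀ + ν ξ):
  A: 630.5 − 1(169) = 461.5
  B: 0 + 1(169) = 169
  C: 0 + 1(169) = 169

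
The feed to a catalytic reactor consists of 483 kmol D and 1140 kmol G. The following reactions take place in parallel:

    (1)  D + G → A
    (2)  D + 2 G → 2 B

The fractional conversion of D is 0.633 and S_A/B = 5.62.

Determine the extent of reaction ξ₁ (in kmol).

ξ₁ = 281 kmol

Conversion of D: D consumed = 0.633 × 483 = 305.7 kmol = 1ξ₁ + 1ξ₂.
Selectivity: 1ξ₁ / (2ξ₂) = 5.62 → ξ₁ = 11.24 ξ₂.
Substitute: (1·11.24 + 1) ξ₂ = 305.7 → ξ₂ = 24.98 kmol, ξ₁ = 280.8 kmol.
Outlet amounts (n = n₀ + Σ ν·ξ):
  D: 483 − 1(280.8) − 1(24.98) = 177.3
  G: 1140 − 1(280.8) − 2(24.98) = 809.3
  A: 0 + 1(280.8) = 280.8
  B: 0 + 2(24.98) = 49.96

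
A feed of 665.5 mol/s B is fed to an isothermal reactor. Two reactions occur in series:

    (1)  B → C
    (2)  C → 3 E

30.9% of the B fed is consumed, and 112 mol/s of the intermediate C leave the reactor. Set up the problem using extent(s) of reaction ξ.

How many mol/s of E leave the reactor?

Conversion of B: B consumed = 1ξ₁ = 0.309 × 665.5 → ξ₁ = 205.6 mol/s.
C balance: n_C = 0 + 1ξ₁ − 1ξ₂ = 112 → ξ₂ = (1·205.6 − 112)/1 = 93.64 mol/s.
Outlet amounts (n = n₀ + Σ ν·ξ):
  B: 665.5 − 1(205.6) = 459.9
  C: 0 + 1(205.6) − 1(93.64) = 112
  E: 0 + 3(93.64) = 280.9

281 mol/s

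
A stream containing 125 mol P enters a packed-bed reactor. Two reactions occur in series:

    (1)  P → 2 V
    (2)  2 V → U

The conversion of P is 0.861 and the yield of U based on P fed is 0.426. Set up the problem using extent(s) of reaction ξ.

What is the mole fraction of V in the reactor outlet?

Conversion of P: P consumed = 1ξ₁ = 0.861 × 125 → ξ₁ = 107.6 mol.
Yield of U: 1ξ₂ / 125 = 0.426 → ξ₂ = 53.25 mol.
Outlet amounts (n = n₀ + Σ ν·ξ):
  P: 125 − 1(107.6) = 17.38
  V: 0 + 2(107.6) − 2(53.25) = 108.8
  U: 0 + 1(53.25) = 53.25
Total out = 179.4 mol; y_V = 108.8 / 179.4 = 0.6063.

0.606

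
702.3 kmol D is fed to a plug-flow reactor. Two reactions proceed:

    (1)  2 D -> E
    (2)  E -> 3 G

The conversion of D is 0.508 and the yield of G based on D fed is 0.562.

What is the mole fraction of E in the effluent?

0.0595

Conversion of D: D consumed = 2ξ₁ = 0.508 × 702.3 → ξ₁ = 178.4 kmol.
Yield of G: 3ξ₂ / 702.3 = 0.562 → ξ₂ = 131.6 kmol.
Outlet amounts (n = n₀ + Σ ν·ξ):
  D: 702.3 − 2(178.4) = 345.5
  E: 0 + 1(178.4) − 1(131.6) = 46.82
  G: 0 + 3(131.6) = 394.7
Total out = 787 kmol; y_E = 46.82 / 787 = 0.05949.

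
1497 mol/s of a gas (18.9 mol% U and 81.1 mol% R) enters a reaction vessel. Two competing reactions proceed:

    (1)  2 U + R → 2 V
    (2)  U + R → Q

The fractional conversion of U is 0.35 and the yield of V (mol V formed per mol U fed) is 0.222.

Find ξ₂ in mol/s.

ξ₂ = 36.2 mol/s

Yield of V: 2ξ₁ / 282.9 = 0.222 → ξ₁ = 31.41 mol/s.
Conversion of U: 2ξ₁ + 1ξ₂ = 0.35 × 282.9 = 99.03 → ξ₂ = 36.22 mol/s.
Outlet amounts (n = n₀ + Σ ν·ξ):
  U: 282.9 − 2(31.41) − 1(36.22) = 183.9
  R: 1214 − 1(31.41) − 1(36.22) = 1146
  V: 0 + 2(31.41) = 62.81
  Q: 0 + 1(36.22) = 36.22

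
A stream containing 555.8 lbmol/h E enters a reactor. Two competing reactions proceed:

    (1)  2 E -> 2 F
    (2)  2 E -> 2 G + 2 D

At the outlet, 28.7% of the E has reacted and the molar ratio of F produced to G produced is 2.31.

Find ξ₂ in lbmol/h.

Conversion of E: E consumed = 0.287 × 555.8 = 159.5 lbmol/h = 2ξ₁ + 2ξ₂.
Selectivity: 2ξ₁ / (2ξ₂) = 2.31 → ξ₁ = 2.31 ξ₂.
Substitute: (2·2.31 + 2) ξ₂ = 159.5 → ξ₂ = 24.1 lbmol/h, ξ₁ = 55.66 lbmol/h.
Outlet amounts (n = n₀ + Σ ν·ξ):
  E: 555.8 − 2(55.66) − 2(24.1) = 396.3
  F: 0 + 2(55.66) = 111.3
  G: 0 + 2(24.1) = 48.19
  D: 0 + 2(24.1) = 48.19

ξ₂ = 24.1 lbmol/h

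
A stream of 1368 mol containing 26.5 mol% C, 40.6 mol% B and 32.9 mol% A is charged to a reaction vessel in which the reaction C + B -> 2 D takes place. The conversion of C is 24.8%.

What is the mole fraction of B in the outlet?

C reacted = 0.248 × 362.5 = 89.9 mol; ν_C = −1, so ξ = 89.9/1 = 89.9 mol.
Outlet amounts (n = n₀ + ν ξ):
  C: 362.5 − 1(89.9) = 272.6
  B: 555.4 − 1(89.9) = 465.5
  D: 0 + 2(89.9) = 179.8
  A: 450.1 (inert)
Total out = 1368 mol; y_B = 465.5 / 1368 = 0.3403.

0.34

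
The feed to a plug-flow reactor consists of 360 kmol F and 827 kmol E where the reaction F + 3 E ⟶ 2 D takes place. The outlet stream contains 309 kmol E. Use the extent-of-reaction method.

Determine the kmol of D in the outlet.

For E: n = n₀ − 3ξ → 309 = 827 − 3ξ, giving ξ = 172.7 kmol.
Outlet amounts (n = n₀ + ν ξ):
  F: 360 − 1(172.7) = 187.3
  E: 827 − 3(172.7) = 309
  D: 0 + 2(172.7) = 345.3

345 kmol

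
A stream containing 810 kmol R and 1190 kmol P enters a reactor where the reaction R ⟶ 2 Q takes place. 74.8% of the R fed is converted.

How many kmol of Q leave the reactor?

R reacted = 0.748 × 810 = 605.9 kmol; ν_R = −1, so ξ = 605.9/1 = 605.9 kmol.
Outlet amounts (n = n₀ + ν ξ):
  R: 810 − 1(605.9) = 204.1
  Q: 0 + 2(605.9) = 1212
  P: 1190 (inert)

1210 kmol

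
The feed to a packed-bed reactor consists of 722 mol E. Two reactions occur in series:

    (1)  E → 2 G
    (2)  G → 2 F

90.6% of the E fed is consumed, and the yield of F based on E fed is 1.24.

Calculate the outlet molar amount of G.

Conversion of E: E consumed = 1ξ₁ = 0.906 × 722 → ξ₁ = 654.1 mol.
Yield of F: 2ξ₂ / 722 = 1.24 → ξ₂ = 447.6 mol.
Outlet amounts (n = n₀ + Σ ν·ξ):
  E: 722 − 1(654.1) = 67.87
  G: 0 + 2(654.1) − 1(447.6) = 860.6
  F: 0 + 2(447.6) = 895.3

861 mol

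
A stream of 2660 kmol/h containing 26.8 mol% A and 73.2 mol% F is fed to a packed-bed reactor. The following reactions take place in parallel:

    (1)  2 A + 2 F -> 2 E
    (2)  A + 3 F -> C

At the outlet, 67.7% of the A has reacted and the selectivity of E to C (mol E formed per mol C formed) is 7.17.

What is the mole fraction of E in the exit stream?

Conversion of A: A consumed = 0.677 × 712.9 = 482.6 kmol/h = 2ξ₁ + 1ξ₂.
Selectivity: 2ξ₁ / (1ξ₂) = 7.17 → ξ₁ = 3.585 ξ₂.
Substitute: (2·3.585 + 1) ξ₂ = 482.6 → ξ₂ = 59.07 kmol/h, ξ₁ = 211.8 kmol/h.
Outlet amounts (n = n₀ + Σ ν·ξ):
  A: 712.9 − 2(211.8) − 1(59.07) = 230.3
  F: 1947 − 2(211.8) − 3(59.07) = 1346
  E: 0 + 2(211.8) = 423.5
  C: 0 + 1(59.07) = 59.07
Total out = 2059 kmol/h; y_E = 423.5 / 2059 = 0.2057.

0.206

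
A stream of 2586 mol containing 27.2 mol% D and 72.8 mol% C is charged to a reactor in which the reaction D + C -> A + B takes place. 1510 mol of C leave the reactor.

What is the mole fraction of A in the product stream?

For C: n = n₀ − 1ξ → 1510 = 1883 − 1ξ, giving ξ = 372.6 mol.
Outlet amounts (n = n₀ + ν ξ):
  D: 703.4 − 1(372.6) = 330.8
  C: 1883 − 1(372.6) = 1510
  A: 0 + 1(372.6) = 372.6
  B: 0 + 1(372.6) = 372.6
Total out = 2586 mol; y_A = 372.6 / 2586 = 0.1441.

0.144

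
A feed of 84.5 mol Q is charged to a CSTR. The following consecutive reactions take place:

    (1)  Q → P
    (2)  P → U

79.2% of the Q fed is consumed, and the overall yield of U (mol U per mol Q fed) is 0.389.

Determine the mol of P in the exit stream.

34.1 mol

Conversion of Q: Q consumed = 1ξ₁ = 0.792 × 84.5 → ξ₁ = 66.92 mol.
Yield of U: 1ξ₂ / 84.5 = 0.389 → ξ₂ = 32.87 mol.
Outlet amounts (n = n₀ + Σ ν·ξ):
  Q: 84.5 − 1(66.92) = 17.58
  P: 0 + 1(66.92) − 1(32.87) = 34.05
  U: 0 + 1(32.87) = 32.87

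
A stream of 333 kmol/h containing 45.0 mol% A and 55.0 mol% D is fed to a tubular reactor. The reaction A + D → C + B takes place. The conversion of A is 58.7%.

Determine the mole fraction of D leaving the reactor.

0.286

A reacted = 0.587 × 149.8 = 87.96 kmol/h; ν_A = −1, so ξ = 87.96/1 = 87.96 kmol/h.
Outlet amounts (n = n₀ + ν ξ):
  A: 149.8 − 1(87.96) = 61.89
  D: 183.2 − 1(87.96) = 95.19
  C: 0 + 1(87.96) = 87.96
  B: 0 + 1(87.96) = 87.96
Total out = 333 kmol/h; y_D = 95.19 / 333 = 0.2859.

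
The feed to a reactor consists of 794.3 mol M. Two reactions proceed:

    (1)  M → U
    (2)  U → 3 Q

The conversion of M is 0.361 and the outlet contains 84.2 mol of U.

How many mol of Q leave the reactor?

Conversion of M: M consumed = 1ξ₁ = 0.361 × 794.3 → ξ₁ = 286.7 mol.
U balance: n_U = 0 + 1ξ₁ − 1ξ₂ = 84.2 → ξ₂ = (1·286.7 − 84.2)/1 = 202.5 mol.
Outlet amounts (n = n₀ + Σ ν·ξ):
  M: 794.3 − 1(286.7) = 507.6
  U: 0 + 1(286.7) − 1(202.5) = 84.2
  Q: 0 + 3(202.5) = 607.6

608 mol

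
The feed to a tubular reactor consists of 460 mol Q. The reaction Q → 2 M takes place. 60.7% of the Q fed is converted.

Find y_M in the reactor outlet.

0.755

Q reacted = 0.607 × 460 = 279.2 mol; ν_Q = −1, so ξ = 279.2/1 = 279.2 mol.
Outlet amounts (n = n₀ + ν ξ):
  Q: 460 − 1(279.2) = 180.8
  M: 0 + 2(279.2) = 558.4
Total out = 739.2 mol; y_M = 558.4 / 739.2 = 0.7554.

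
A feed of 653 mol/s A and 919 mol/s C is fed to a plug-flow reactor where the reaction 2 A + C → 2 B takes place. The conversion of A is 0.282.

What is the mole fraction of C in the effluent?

0.559

A reacted = 0.282 × 653 = 184.1 mol/s; ν_A = −2, so ξ = 184.1/2 = 92.07 mol/s.
Outlet amounts (n = n₀ + ν ξ):
  A: 653 − 2(92.07) = 468.9
  C: 919 − 1(92.07) = 826.9
  B: 0 + 2(92.07) = 184.1
Total out = 1480 mol/s; y_C = 826.9 / 1480 = 0.5588.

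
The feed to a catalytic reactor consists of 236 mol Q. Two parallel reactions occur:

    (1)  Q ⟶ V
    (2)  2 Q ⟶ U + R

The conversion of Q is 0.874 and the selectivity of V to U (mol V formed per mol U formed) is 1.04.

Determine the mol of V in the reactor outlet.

70.6 mol

Conversion of Q: Q consumed = 0.874 × 236 = 206.3 mol = 1ξ₁ + 2ξ₂.
Selectivity: 1ξ₁ / (1ξ₂) = 1.04 → ξ₁ = 1.04 ξ₂.
Substitute: (1·1.04 + 2) ξ₂ = 206.3 → ξ₂ = 67.85 mol, ξ₁ = 70.56 mol.
Outlet amounts (n = n₀ + Σ ν·ξ):
  Q: 236 − 1(70.56) − 2(67.85) = 29.74
  V: 0 + 1(70.56) = 70.56
  U: 0 + 1(67.85) = 67.85
  R: 0 + 1(67.85) = 67.85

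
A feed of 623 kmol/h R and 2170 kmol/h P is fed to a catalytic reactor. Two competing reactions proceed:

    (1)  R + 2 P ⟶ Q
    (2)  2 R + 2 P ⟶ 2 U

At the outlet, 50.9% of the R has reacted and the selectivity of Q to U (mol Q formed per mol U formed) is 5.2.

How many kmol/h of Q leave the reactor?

Conversion of R: R consumed = 0.509 × 623 = 317.1 kmol/h = 1ξ₁ + 2ξ₂.
Selectivity: 1ξ₁ / (2ξ₂) = 5.2 → ξ₁ = 10.4 ξ₂.
Substitute: (1·10.4 + 2) ξ₂ = 317.1 → ξ₂ = 25.57 kmol/h, ξ₁ = 266 kmol/h.
Outlet amounts (n = n₀ + Σ ν·ξ):
  R: 623 − 1(266) − 2(25.57) = 305.9
  P: 2170 − 2(266) − 2(25.57) = 1587
  Q: 0 + 1(266) = 266
  U: 0 + 2(25.57) = 51.15

266 kmol/h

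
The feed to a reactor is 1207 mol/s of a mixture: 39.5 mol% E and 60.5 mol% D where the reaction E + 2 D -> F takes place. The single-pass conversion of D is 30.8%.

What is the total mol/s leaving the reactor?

D reacted = 0.308 × 730.2 = 224.9 mol/s; ν_D = −2, so ξ = 224.9/2 = 112.5 mol/s.
Outlet amounts (n = n₀ + ν ξ):
  E: 476.8 − 1(112.5) = 364.3
  D: 730.2 − 2(112.5) = 505.3
  F: 0 + 1(112.5) = 112.5
Total out = 364.3 + 505.3 + 112.5 = 982.1 mol/s.

982 mol/s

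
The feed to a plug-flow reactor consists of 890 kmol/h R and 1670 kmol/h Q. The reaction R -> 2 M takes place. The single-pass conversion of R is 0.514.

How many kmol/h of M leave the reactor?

R reacted = 0.514 × 890 = 457.5 kmol/h; ν_R = −1, so ξ = 457.5/1 = 457.5 kmol/h.
Outlet amounts (n = n₀ + ν ξ):
  R: 890 − 1(457.5) = 432.5
  M: 0 + 2(457.5) = 914.9
  Q: 1670 (inert)

915 kmol/h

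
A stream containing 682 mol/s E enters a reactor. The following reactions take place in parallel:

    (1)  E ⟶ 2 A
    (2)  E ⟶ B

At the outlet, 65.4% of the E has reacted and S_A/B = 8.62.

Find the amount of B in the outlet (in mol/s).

84 mol/s

Conversion of E: E consumed = 0.654 × 682 = 446 mol/s = 1ξ₁ + 1ξ₂.
Selectivity: 2ξ₁ / (1ξ₂) = 8.62 → ξ₁ = 4.31 ξ₂.
Substitute: (1·4.31 + 1) ξ₂ = 446 → ξ₂ = 84 mol/s, ξ₁ = 362 mol/s.
Outlet amounts (n = n₀ + Σ ν·ξ):
  E: 682 − 1(362) − 1(84) = 236
  A: 0 + 2(362) = 724.1
  B: 0 + 1(84) = 84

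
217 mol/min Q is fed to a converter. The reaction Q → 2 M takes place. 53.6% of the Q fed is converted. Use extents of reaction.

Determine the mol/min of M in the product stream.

Q reacted = 0.536 × 217 = 116.3 mol/min; ν_Q = −1, so ξ = 116.3/1 = 116.3 mol/min.
Outlet amounts (n = n₀ + ν ξ):
  Q: 217 − 1(116.3) = 100.7
  M: 0 + 2(116.3) = 232.6

233 mol/min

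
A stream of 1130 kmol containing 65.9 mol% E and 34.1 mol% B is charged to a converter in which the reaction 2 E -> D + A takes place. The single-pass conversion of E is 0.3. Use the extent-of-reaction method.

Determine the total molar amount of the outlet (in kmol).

E reacted = 0.3 × 744.7 = 223.4 kmol; ν_E = −2, so ξ = 223.4/2 = 111.7 kmol.
Outlet amounts (n = n₀ + ν ξ):
  E: 744.7 − 2(111.7) = 521.3
  D: 0 + 1(111.7) = 111.7
  A: 0 + 1(111.7) = 111.7
  B: 385.3 (inert)
Total out = 521.3 + 111.7 + 111.7 + 385.3 = 1130 kmol.

1130 kmol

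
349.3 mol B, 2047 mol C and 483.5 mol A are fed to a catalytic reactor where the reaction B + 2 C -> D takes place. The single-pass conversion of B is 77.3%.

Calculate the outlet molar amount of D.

270 mol

B reacted = 0.773 × 349.3 = 270 mol; ν_B = −1, so ξ = 270/1 = 270 mol.
Outlet amounts (n = n₀ + ν ξ):
  B: 349.3 − 1(270) = 79.29
  C: 2047 − 2(270) = 1507
  D: 0 + 1(270) = 270
  A: 483.5 (inert)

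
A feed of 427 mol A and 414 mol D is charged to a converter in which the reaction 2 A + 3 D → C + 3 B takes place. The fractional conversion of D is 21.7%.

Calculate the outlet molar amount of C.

D reacted = 0.217 × 414 = 89.84 mol; ν_D = −3, so ξ = 89.84/3 = 29.95 mol.
Outlet amounts (n = n₀ + ν ξ):
  A: 427 − 2(29.95) = 367.1
  D: 414 − 3(29.95) = 324.2
  C: 0 + 1(29.95) = 29.95
  B: 0 + 3(29.95) = 89.84

29.9 mol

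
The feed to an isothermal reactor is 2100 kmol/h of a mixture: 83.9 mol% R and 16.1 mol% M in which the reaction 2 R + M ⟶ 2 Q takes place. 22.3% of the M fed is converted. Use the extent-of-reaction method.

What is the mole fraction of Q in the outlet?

M reacted = 0.223 × 338.1 = 75.4 kmol/h; ν_M = −1, so ξ = 75.4/1 = 75.4 kmol/h.
Outlet amounts (n = n₀ + ν ξ):
  R: 1762 − 2(75.4) = 1611
  M: 338.1 − 1(75.4) = 262.7
  Q: 0 + 2(75.4) = 150.8
Total out = 2025 kmol/h; y_Q = 150.8 / 2025 = 0.07448.

0.0745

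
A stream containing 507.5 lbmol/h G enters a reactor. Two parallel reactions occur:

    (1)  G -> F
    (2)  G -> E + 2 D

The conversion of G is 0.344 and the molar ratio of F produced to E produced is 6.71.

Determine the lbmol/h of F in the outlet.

152 lbmol/h

Conversion of G: G consumed = 0.344 × 507.5 = 174.6 lbmol/h = 1ξ₁ + 1ξ₂.
Selectivity: 1ξ₁ / (1ξ₂) = 6.71 → ξ₁ = 6.71 ξ₂.
Substitute: (1·6.71 + 1) ξ₂ = 174.6 → ξ₂ = 22.64 lbmol/h, ξ₁ = 151.9 lbmol/h.
Outlet amounts (n = n₀ + Σ ν·ξ):
  G: 507.5 − 1(151.9) − 1(22.64) = 332.9
  F: 0 + 1(151.9) = 151.9
  E: 0 + 1(22.64) = 22.64
  D: 0 + 2(22.64) = 45.29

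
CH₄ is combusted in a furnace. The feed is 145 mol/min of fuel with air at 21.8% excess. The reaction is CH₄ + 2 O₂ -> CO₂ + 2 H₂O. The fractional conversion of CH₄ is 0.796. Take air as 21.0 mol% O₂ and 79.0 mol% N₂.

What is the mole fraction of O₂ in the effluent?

Stoichiometric O₂ = 2 × 145 = 290 mol/min; O₂ fed = 290 × 1.218 = 353.2 mol/min.
N₂ fed = 353.2 × 79/21 = 1329 mol/min.
Fuel reacted = 0.796 × 145 → ξ = 115.4 mol/min.
Outlet (n = n₀ + ν ξ):
  CH₄: 145 − 1(115.4) = 29.58
  O₂: 353.2 − 2(115.4) = 122.4
  N₂: 1329 (inert)
  CO₂: 0 + 1(115.4) = 115.4
  H₂O: 0 + 2(115.4) = 230.8
Total out = 1827 mol/min; y_O₂ = 122.4 / 1827 = 0.06698.

0.067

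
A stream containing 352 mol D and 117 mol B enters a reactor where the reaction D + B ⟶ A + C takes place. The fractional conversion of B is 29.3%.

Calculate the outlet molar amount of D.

318 mol

B reacted = 0.293 × 117 = 34.28 mol; ν_B = −1, so ξ = 34.28/1 = 34.28 mol.
Outlet amounts (n = n₀ + ν ξ):
  D: 352 − 1(34.28) = 317.7
  B: 117 − 1(34.28) = 82.72
  A: 0 + 1(34.28) = 34.28
  C: 0 + 1(34.28) = 34.28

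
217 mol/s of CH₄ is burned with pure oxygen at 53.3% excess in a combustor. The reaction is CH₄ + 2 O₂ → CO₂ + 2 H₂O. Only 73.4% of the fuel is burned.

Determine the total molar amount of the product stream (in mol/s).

Stoichiometric O₂ = 2 × 217 = 434 mol/s; O₂ fed = 434 × 1.533 = 665.3 mol/s.
Fuel reacted = 0.734 × 217 → ξ = 159.3 mol/s.
Outlet (n = n₀ + ν ξ):
  CH₄: 217 − 1(159.3) = 57.72
  O₂: 665.3 − 2(159.3) = 346.8
  CO₂: 0 + 1(159.3) = 159.3
  H₂O: 0 + 2(159.3) = 318.6
Total out = 57.72 + 346.8 + 159.3 + 318.6 = 882.3 mol/s.

882 mol/s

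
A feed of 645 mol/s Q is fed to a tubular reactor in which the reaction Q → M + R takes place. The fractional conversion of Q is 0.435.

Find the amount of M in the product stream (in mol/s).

Q reacted = 0.435 × 645 = 280.6 mol/s; ν_Q = −1, so ξ = 280.6/1 = 280.6 mol/s.
Outlet amounts (n = n₀ + ν ξ):
  Q: 645 − 1(280.6) = 364.4
  M: 0 + 1(280.6) = 280.6
  R: 0 + 1(280.6) = 280.6

281 mol/s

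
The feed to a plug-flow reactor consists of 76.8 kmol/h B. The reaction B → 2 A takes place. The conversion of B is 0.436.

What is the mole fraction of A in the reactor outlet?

0.607

B reacted = 0.436 × 76.8 = 33.48 kmol/h; ν_B = −1, so ξ = 33.48/1 = 33.48 kmol/h.
Outlet amounts (n = n₀ + ν ξ):
  B: 76.8 − 1(33.48) = 43.32
  A: 0 + 2(33.48) = 66.97
Total out = 110.3 kmol/h; y_A = 66.97 / 110.3 = 0.6072.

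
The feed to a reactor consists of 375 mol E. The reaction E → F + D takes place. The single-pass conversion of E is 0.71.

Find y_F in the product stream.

E reacted = 0.71 × 375 = 266.2 mol; ν_E = −1, so ξ = 266.2/1 = 266.2 mol.
Outlet amounts (n = n₀ + ν ξ):
  E: 375 − 1(266.2) = 108.8
  F: 0 + 1(266.2) = 266.2
  D: 0 + 1(266.2) = 266.2
Total out = 641.2 mol; y_F = 266.2 / 641.2 = 0.4152.

0.415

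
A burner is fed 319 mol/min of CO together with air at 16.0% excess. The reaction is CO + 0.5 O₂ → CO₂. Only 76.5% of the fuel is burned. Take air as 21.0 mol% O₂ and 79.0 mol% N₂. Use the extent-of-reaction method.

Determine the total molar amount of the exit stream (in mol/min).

Stoichiometric O₂ = 0.5 × 319 = 159.5 mol/min; O₂ fed = 159.5 × 1.160 = 185 mol/min.
N₂ fed = 185 × 79/21 = 696 mol/min.
Fuel reacted = 0.765 × 319 → ξ = 244 mol/min.
Outlet (n = n₀ + ν ξ):
  CO: 319 − 1(244) = 74.97
  O₂: 185 − 0.5(244) = 63
  N₂: 696 (inert)
  CO₂: 0 + 1(244) = 244
Total out = 74.97 + 63 + 696 + 244 = 1078 mol/min.

1080 mol/min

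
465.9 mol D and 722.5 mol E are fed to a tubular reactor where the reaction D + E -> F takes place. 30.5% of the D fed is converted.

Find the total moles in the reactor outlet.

1050 mol

D reacted = 0.305 × 465.9 = 142.1 mol; ν_D = −1, so ξ = 142.1/1 = 142.1 mol.
Outlet amounts (n = n₀ + ν ξ):
  D: 465.9 − 1(142.1) = 323.8
  E: 722.5 − 1(142.1) = 580.4
  F: 0 + 1(142.1) = 142.1
Total out = 323.8 + 580.4 + 142.1 = 1046 mol.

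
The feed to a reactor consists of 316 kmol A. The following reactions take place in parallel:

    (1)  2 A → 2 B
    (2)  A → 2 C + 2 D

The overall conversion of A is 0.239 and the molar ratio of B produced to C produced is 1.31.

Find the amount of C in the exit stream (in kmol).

Conversion of A: A consumed = 0.239 × 316 = 75.52 kmol = 2ξ₁ + 1ξ₂.
Selectivity: 2ξ₁ / (2ξ₂) = 1.31 → ξ₁ = 1.31 ξ₂.
Substitute: (2·1.31 + 1) ξ₂ = 75.52 → ξ₂ = 20.86 kmol, ξ₁ = 27.33 kmol.
Outlet amounts (n = n₀ + Σ ν·ξ):
  A: 316 − 2(27.33) − 1(20.86) = 240.5
  B: 0 + 2(27.33) = 54.66
  C: 0 + 2(20.86) = 41.73
  D: 0 + 2(20.86) = 41.73

41.7 kmol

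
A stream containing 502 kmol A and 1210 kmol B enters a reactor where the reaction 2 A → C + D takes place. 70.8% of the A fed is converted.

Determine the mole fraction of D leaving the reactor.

A reacted = 0.708 × 502 = 355.4 kmol; ν_A = −2, so ξ = 355.4/2 = 177.7 kmol.
Outlet amounts (n = n₀ + ν ξ):
  A: 502 − 2(177.7) = 146.6
  C: 0 + 1(177.7) = 177.7
  D: 0 + 1(177.7) = 177.7
  B: 1210 (inert)
Total out = 1712 kmol; y_D = 177.7 / 1712 = 0.1038.

0.104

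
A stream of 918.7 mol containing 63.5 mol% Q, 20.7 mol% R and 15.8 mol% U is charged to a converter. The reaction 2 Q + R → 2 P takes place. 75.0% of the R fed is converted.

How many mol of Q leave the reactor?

R reacted = 0.75 × 190.2 = 142.6 mol; ν_R = −1, so ξ = 142.6/1 = 142.6 mol.
Outlet amounts (n = n₀ + ν ξ):
  Q: 583.4 − 2(142.6) = 298.1
  R: 190.2 − 1(142.6) = 47.54
  P: 0 + 2(142.6) = 285.3
  U: 145.2 (inert)

298 mol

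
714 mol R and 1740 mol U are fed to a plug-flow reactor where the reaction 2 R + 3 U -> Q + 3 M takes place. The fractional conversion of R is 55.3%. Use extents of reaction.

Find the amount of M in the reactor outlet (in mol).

592 mol

R reacted = 0.553 × 714 = 394.8 mol; ν_R = −2, so ξ = 394.8/2 = 197.4 mol.
Outlet amounts (n = n₀ + ν ξ):
  R: 714 − 2(197.4) = 319.2
  U: 1740 − 3(197.4) = 1148
  Q: 0 + 1(197.4) = 197.4
  M: 0 + 3(197.4) = 592.3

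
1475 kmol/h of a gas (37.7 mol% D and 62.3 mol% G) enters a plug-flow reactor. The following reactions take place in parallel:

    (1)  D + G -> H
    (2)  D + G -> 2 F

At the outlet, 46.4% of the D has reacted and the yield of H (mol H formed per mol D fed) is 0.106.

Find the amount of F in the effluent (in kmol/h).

Yield of H: 1ξ₁ / 556.1 = 0.106 → ξ₁ = 58.94 kmol/h.
Conversion of D: 1ξ₁ + 1ξ₂ = 0.464 × 556.1 = 258 → ξ₂ = 199.1 kmol/h.
Outlet amounts (n = n₀ + Σ ν·ξ):
  D: 556.1 − 1(58.94) − 1(199.1) = 298.1
  G: 918.9 − 1(58.94) − 1(199.1) = 660.9
  H: 0 + 1(58.94) = 58.94
  F: 0 + 2(199.1) = 398.1

398 kmol/h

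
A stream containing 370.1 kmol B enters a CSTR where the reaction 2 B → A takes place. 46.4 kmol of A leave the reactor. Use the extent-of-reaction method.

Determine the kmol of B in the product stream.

277 kmol

For A: n = n₀ + 1ξ → 46.4 = 0 + 1ξ, giving ξ = 46.4 kmol.
Outlet amounts (n = n₀ + ν ξ):
  B: 370.1 − 2(46.4) = 277.3
  A: 0 + 1(46.4) = 46.4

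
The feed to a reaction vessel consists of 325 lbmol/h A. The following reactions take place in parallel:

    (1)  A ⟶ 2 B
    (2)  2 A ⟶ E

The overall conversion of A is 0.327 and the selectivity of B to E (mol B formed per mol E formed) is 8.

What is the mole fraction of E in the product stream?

0.0468

Conversion of A: A consumed = 0.327 × 325 = 106.3 lbmol/h = 1ξ₁ + 2ξ₂.
Selectivity: 2ξ₁ / (1ξ₂) = 8 → ξ₁ = 4 ξ₂.
Substitute: (1·4 + 2) ξ₂ = 106.3 → ξ₂ = 17.71 lbmol/h, ξ₁ = 70.85 lbmol/h.
Outlet amounts (n = n₀ + Σ ν·ξ):
  A: 325 − 1(70.85) − 2(17.71) = 218.7
  B: 0 + 2(70.85) = 141.7
  E: 0 + 1(17.71) = 17.71
Total out = 378.1 lbmol/h; y_E = 17.71 / 378.1 = 0.04684.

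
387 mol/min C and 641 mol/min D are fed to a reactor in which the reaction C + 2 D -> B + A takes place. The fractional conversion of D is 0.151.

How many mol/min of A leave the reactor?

48.4 mol/min

D reacted = 0.151 × 641 = 96.79 mol/min; ν_D = −2, so ξ = 96.79/2 = 48.4 mol/min.
Outlet amounts (n = n₀ + ν ξ):
  C: 387 − 1(48.4) = 338.6
  D: 641 − 2(48.4) = 544.2
  B: 0 + 1(48.4) = 48.4
  A: 0 + 1(48.4) = 48.4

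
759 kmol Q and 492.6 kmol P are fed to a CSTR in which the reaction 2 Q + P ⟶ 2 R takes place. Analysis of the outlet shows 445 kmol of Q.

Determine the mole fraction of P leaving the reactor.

For Q: n = n₀ − 2ξ → 445 = 759 − 2ξ, giving ξ = 157 kmol.
Outlet amounts (n = n₀ + ν ξ):
  Q: 759 − 2(157) = 445
  P: 492.6 − 1(157) = 335.6
  R: 0 + 2(157) = 314
Total out = 1095 kmol; y_P = 335.6 / 1095 = 0.3066.

0.307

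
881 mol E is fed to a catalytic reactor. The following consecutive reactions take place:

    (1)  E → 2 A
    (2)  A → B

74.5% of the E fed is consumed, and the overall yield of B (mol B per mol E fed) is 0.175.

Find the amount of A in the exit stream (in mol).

Conversion of E: E consumed = 1ξ₁ = 0.745 × 881 → ξ₁ = 656.3 mol.
Yield of B: 1ξ₂ / 881 = 0.175 → ξ₂ = 154.2 mol.
Outlet amounts (n = n₀ + Σ ν·ξ):
  E: 881 − 1(656.3) = 224.7
  A: 0 + 2(656.3) − 1(154.2) = 1159
  B: 0 + 1(154.2) = 154.2

1160 mol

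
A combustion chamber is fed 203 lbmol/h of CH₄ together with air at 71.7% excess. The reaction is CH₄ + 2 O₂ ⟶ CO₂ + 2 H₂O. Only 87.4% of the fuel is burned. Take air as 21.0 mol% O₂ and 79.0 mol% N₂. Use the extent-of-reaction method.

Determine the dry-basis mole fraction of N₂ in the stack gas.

0.828

Stoichiometric O₂ = 2 × 203 = 406 lbmol/h; O₂ fed = 406 × 1.717 = 697.1 lbmol/h.
N₂ fed = 697.1 × 79/21 = 2622 lbmol/h.
Fuel reacted = 0.874 × 203 → ξ = 177.4 lbmol/h.
Outlet (n = n₀ + ν ξ):
  CH₄: 203 − 1(177.4) = 25.58
  O₂: 697.1 − 2(177.4) = 342.3
  N₂: 2622 (inert)
  CO₂: 0 + 1(177.4) = 177.4
  H₂O: 0 + 2(177.4) = 354.8
Dry total = 3168 lbmol/h; y_N₂ (dry) = 2622 / 3168 = 0.8279.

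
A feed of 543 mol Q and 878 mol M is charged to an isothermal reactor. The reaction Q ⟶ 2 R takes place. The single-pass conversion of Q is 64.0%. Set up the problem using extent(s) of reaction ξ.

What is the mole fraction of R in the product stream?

Q reacted = 0.64 × 543 = 347.5 mol; ν_Q = −1, so ξ = 347.5/1 = 347.5 mol.
Outlet amounts (n = n₀ + ν ξ):
  Q: 543 − 1(347.5) = 195.5
  R: 0 + 2(347.5) = 695
  M: 878 (inert)
Total out = 1769 mol; y_R = 695 / 1769 = 0.393.

0.393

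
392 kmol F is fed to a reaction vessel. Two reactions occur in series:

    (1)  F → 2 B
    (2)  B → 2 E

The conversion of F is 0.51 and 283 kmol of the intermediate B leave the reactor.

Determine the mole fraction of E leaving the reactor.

Conversion of F: F consumed = 1ξ₁ = 0.51 × 392 → ξ₁ = 199.9 kmol.
B balance: n_B = 0 + 2ξ₁ − 1ξ₂ = 283 → ξ₂ = (2·199.9 − 283)/1 = 116.8 kmol.
Outlet amounts (n = n₀ + Σ ν·ξ):
  F: 392 − 1(199.9) = 192.1
  B: 0 + 2(199.9) − 1(116.8) = 283
  E: 0 + 2(116.8) = 233.7
Total out = 708.8 kmol; y_E = 233.7 / 708.8 = 0.3297.

0.33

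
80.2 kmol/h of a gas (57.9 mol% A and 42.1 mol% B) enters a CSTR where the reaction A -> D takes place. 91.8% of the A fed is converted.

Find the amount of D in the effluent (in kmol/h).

A reacted = 0.918 × 46.44 = 42.63 kmol/h; ν_A = −1, so ξ = 42.63/1 = 42.63 kmol/h.
Outlet amounts (n = n₀ + ν ξ):
  A: 46.44 − 1(42.63) = 3.808
  D: 0 + 1(42.63) = 42.63
  B: 33.76 (inert)

42.6 kmol/h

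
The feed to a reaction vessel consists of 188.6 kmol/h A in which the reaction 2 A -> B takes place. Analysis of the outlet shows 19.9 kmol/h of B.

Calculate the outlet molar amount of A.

For B: n = n₀ + 1ξ → 19.9 = 0 + 1ξ, giving ξ = 19.9 kmol/h.
Outlet amounts (n = n₀ + ν ξ):
  A: 188.6 − 2(19.9) = 148.8
  B: 0 + 1(19.9) = 19.9

149 kmol/h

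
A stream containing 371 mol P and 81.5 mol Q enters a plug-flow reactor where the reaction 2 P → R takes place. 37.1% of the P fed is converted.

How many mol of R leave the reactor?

68.8 mol

P reacted = 0.371 × 371 = 137.6 mol; ν_P = −2, so ξ = 137.6/2 = 68.82 mol.
Outlet amounts (n = n₀ + ν ξ):
  P: 371 − 2(68.82) = 233.4
  R: 0 + 1(68.82) = 68.82
  Q: 81.5 (inert)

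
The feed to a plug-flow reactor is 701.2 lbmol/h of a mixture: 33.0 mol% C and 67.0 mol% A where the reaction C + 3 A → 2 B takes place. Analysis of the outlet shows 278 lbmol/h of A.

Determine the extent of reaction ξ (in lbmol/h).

ξ = 63.9 lbmol/h

For A: n = n₀ − 3ξ → 278 = 469.8 − 3ξ, giving ξ = 63.93 lbmol/h.
Outlet amounts (n = n₀ + ν ξ):
  C: 231.4 − 1(63.93) = 167.5
  A: 469.8 − 3(63.93) = 278
  B: 0 + 2(63.93) = 127.9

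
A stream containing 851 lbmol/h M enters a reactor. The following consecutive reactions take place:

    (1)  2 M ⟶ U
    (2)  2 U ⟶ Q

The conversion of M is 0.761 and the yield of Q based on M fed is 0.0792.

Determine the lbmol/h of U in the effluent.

189 lbmol/h

Conversion of M: M consumed = 2ξ₁ = 0.761 × 851 → ξ₁ = 323.8 lbmol/h.
Yield of Q: 1ξ₂ / 851 = 0.0792 → ξ₂ = 67.4 lbmol/h.
Outlet amounts (n = n₀ + Σ ν·ξ):
  M: 851 − 2(323.8) = 203.4
  U: 0 + 1(323.8) − 2(67.4) = 189
  Q: 0 + 1(67.4) = 67.4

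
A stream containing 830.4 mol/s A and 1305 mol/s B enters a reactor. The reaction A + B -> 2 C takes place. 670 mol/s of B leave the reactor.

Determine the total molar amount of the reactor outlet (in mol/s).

2140 mol/s

For B: n = n₀ − 1ξ → 670 = 1305 − 1ξ, giving ξ = 635 mol/s.
Outlet amounts (n = n₀ + ν ξ):
  A: 830.4 − 1(635) = 195.4
  B: 1305 − 1(635) = 670
  C: 0 + 2(635) = 1270
Total out = 195.4 + 670 + 1270 = 2135 mol/s.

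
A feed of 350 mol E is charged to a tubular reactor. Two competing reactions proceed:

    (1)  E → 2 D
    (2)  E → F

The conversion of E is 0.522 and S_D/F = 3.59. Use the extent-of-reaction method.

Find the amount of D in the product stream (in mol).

235 mol

Conversion of E: E consumed = 0.522 × 350 = 182.7 mol = 1ξ₁ + 1ξ₂.
Selectivity: 2ξ₁ / (1ξ₂) = 3.59 → ξ₁ = 1.795 ξ₂.
Substitute: (1·1.795 + 1) ξ₂ = 182.7 → ξ₂ = 65.37 mol, ξ₁ = 117.3 mol.
Outlet amounts (n = n₀ + Σ ν·ξ):
  E: 350 − 1(117.3) − 1(65.37) = 167.3
  D: 0 + 2(117.3) = 234.7
  F: 0 + 1(65.37) = 65.37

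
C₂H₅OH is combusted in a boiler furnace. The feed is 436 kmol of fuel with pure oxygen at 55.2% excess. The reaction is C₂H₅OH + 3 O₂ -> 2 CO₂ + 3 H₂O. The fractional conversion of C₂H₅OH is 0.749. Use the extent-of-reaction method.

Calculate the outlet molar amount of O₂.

1050 kmol

Stoichiometric O₂ = 3 × 436 = 1308 kmol; O₂ fed = 1308 × 1.552 = 2030 kmol.
Fuel reacted = 0.749 × 436 → ξ = 326.6 kmol.
Outlet (n = n₀ + ν ξ):
  C₂H₅OH: 436 − 1(326.6) = 109.4
  O₂: 2030 − 3(326.6) = 1050
  CO₂: 0 + 2(326.6) = 653.1
  H₂O: 0 + 3(326.6) = 979.7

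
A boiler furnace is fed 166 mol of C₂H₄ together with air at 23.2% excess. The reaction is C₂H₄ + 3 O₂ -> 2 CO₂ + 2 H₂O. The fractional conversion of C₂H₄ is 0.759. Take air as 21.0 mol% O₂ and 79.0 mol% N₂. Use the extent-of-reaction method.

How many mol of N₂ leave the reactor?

Stoichiometric O₂ = 3 × 166 = 498 mol; O₂ fed = 498 × 1.232 = 613.5 mol.
N₂ fed = 613.5 × 79/21 = 2308 mol.
Fuel reacted = 0.759 × 166 → ξ = 126 mol.
Outlet (n = n₀ + ν ξ):
  C₂H₄: 166 − 1(126) = 40.01
  O₂: 613.5 − 3(126) = 235.6
  N₂: 2308 (inert)
  CO₂: 0 + 2(126) = 252
  H₂O: 0 + 2(126) = 252

2310 mol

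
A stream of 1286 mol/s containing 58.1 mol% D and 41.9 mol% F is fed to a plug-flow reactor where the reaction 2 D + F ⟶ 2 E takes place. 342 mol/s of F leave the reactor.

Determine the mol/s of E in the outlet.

For F: n = n₀ − 1ξ → 342 = 538.8 − 1ξ, giving ξ = 196.8 mol/s.
Outlet amounts (n = n₀ + ν ξ):
  D: 747.2 − 2(196.8) = 353.5
  F: 538.8 − 1(196.8) = 342
  E: 0 + 2(196.8) = 393.7

394 mol/s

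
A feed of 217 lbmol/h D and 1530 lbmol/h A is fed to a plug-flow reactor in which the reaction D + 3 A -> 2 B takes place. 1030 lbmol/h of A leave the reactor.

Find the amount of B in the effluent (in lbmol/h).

For A: n = n₀ − 3ξ → 1030 = 1530 − 3ξ, giving ξ = 166.7 lbmol/h.
Outlet amounts (n = n₀ + ν ξ):
  D: 217 − 1(166.7) = 50.33
  A: 1530 − 3(166.7) = 1030
  B: 0 + 2(166.7) = 333.3

333 lbmol/h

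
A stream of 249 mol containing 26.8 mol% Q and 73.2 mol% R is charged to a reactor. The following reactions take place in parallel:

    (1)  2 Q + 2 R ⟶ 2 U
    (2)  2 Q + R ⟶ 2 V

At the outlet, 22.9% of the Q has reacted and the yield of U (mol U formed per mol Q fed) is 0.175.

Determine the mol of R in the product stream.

Yield of U: 2ξ₁ / 66.73 = 0.175 → ξ₁ = 5.839 mol.
Conversion of Q: 2ξ₁ + 2ξ₂ = 0.229 × 66.73 = 15.28 → ξ₂ = 1.802 mol.
Outlet amounts (n = n₀ + Σ ν·ξ):
  Q: 66.73 − 2(5.839) − 2(1.802) = 51.45
  R: 182.3 − 2(5.839) − 1(1.802) = 168.8
  U: 0 + 2(5.839) = 11.68
  V: 0 + 2(1.802) = 3.604

169 mol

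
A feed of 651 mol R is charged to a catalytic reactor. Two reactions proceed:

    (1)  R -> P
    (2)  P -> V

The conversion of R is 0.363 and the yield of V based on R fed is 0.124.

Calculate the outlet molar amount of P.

Conversion of R: R consumed = 1ξ₁ = 0.363 × 651 → ξ₁ = 236.3 mol.
Yield of V: 1ξ₂ / 651 = 0.124 → ξ₂ = 80.72 mol.
Outlet amounts (n = n₀ + Σ ν·ξ):
  R: 651 − 1(236.3) = 414.7
  P: 0 + 1(236.3) − 1(80.72) = 155.6
  V: 0 + 1(80.72) = 80.72

156 mol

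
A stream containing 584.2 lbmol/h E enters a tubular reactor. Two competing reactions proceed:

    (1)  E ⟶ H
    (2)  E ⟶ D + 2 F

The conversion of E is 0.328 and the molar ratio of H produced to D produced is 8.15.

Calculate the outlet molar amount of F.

Conversion of E: E consumed = 0.328 × 584.2 = 191.6 lbmol/h = 1ξ₁ + 1ξ₂.
Selectivity: 1ξ₁ / (1ξ₂) = 8.15 → ξ₁ = 8.15 ξ₂.
Substitute: (1·8.15 + 1) ξ₂ = 191.6 → ξ₂ = 20.94 lbmol/h, ξ₁ = 170.7 lbmol/h.
Outlet amounts (n = n₀ + Σ ν·ξ):
  E: 584.2 − 1(170.7) − 1(20.94) = 392.6
  H: 0 + 1(170.7) = 170.7
  D: 0 + 1(20.94) = 20.94
  F: 0 + 2(20.94) = 41.88

41.9 lbmol/h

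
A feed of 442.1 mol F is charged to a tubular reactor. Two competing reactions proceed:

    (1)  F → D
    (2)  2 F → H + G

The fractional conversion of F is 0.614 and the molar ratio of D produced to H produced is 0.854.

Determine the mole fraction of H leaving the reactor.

Conversion of F: F consumed = 0.614 × 442.1 = 271.4 mol = 1ξ₁ + 2ξ₂.
Selectivity: 1ξ₁ / (1ξ₂) = 0.854 → ξ₁ = 0.854 ξ₂.
Substitute: (1·0.854 + 2) ξ₂ = 271.4 → ξ₂ = 95.11 mol, ξ₁ = 81.23 mol.
Outlet amounts (n = n₀ + Σ ν·ξ):
  F: 442.1 − 1(81.23) − 2(95.11) = 170.7
  D: 0 + 1(81.23) = 81.23
  H: 0 + 1(95.11) = 95.11
  G: 0 + 1(95.11) = 95.11
Total out = 442.1 mol; y_H = 95.11 / 442.1 = 0.2151.

0.215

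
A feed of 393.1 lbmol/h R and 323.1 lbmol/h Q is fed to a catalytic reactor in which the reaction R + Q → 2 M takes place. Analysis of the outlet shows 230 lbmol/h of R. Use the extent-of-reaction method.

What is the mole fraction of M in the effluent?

For R: n = n₀ − 1ξ → 230 = 393.1 − 1ξ, giving ξ = 163.1 lbmol/h.
Outlet amounts (n = n₀ + ν ξ):
  R: 393.1 − 1(163.1) = 230
  Q: 323.1 − 1(163.1) = 160
  M: 0 + 2(163.1) = 326.2
Total out = 716.2 lbmol/h; y_M = 326.2 / 716.2 = 0.4555.

0.455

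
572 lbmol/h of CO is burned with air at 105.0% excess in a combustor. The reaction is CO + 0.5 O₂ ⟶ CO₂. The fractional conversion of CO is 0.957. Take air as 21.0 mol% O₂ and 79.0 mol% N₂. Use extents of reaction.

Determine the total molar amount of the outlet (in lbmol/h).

Stoichiometric O₂ = 0.5 × 572 = 286 lbmol/h; O₂ fed = 286 × 2.050 = 586.3 lbmol/h.
N₂ fed = 586.3 × 79/21 = 2206 lbmol/h.
Fuel reacted = 0.957 × 572 → ξ = 547.4 lbmol/h.
Outlet (n = n₀ + ν ξ):
  CO: 572 − 1(547.4) = 24.6
  O₂: 586.3 − 0.5(547.4) = 312.6
  N₂: 2206 (inert)
  CO₂: 0 + 1(547.4) = 547.4
Total out = 24.6 + 312.6 + 2206 + 547.4 = 3090 lbmol/h.

3090 lbmol/h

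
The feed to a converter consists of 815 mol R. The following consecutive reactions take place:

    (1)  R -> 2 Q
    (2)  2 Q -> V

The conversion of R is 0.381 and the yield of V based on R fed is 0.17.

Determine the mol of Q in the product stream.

344 mol

Conversion of R: R consumed = 1ξ₁ = 0.381 × 815 → ξ₁ = 310.5 mol.
Yield of V: 1ξ₂ / 815 = 0.17 → ξ₂ = 138.6 mol.
Outlet amounts (n = n₀ + Σ ν·ξ):
  R: 815 − 1(310.5) = 504.5
  Q: 0 + 2(310.5) − 2(138.6) = 343.9
  V: 0 + 1(138.6) = 138.6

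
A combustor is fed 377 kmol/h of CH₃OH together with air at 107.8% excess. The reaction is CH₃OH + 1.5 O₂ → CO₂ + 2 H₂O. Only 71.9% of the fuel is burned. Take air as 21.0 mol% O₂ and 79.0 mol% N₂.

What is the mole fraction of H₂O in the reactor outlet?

Stoichiometric O₂ = 1.5 × 377 = 565.5 kmol/h; O₂ fed = 565.5 × 2.078 = 1175 kmol/h.
N₂ fed = 1175 × 79/21 = 4421 kmol/h.
Fuel reacted = 0.719 × 377 → ξ = 271.1 kmol/h.
Outlet (n = n₀ + ν ξ):
  CH₃OH: 377 − 1(271.1) = 105.9
  O₂: 1175 − 1.5(271.1) = 768.5
  N₂: 4421 (inert)
  CO₂: 0 + 1(271.1) = 271.1
  H₂O: 0 + 2(271.1) = 542.1
Total out = 6108 kmol/h; y_H₂O = 542.1 / 6108 = 0.08875.

0.0888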